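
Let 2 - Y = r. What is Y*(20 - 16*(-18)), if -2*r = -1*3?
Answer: 154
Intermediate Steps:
r = 3/2 (r = -(-1)*3/2 = -½*(-3) = 3/2 ≈ 1.5000)
Y = ½ (Y = 2 - 1*3/2 = 2 - 3/2 = ½ ≈ 0.50000)
Y*(20 - 16*(-18)) = (20 - 16*(-18))/2 = (20 + 288)/2 = (½)*308 = 154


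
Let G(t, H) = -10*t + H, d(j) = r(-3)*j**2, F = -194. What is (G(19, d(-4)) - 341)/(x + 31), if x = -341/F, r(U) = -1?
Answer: -106118/6355 ≈ -16.698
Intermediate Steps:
d(j) = -j**2
G(t, H) = H - 10*t
x = 341/194 (x = -341/(-194) = -341*(-1/194) = 341/194 ≈ 1.7577)
(G(19, d(-4)) - 341)/(x + 31) = ((-1*(-4)**2 - 10*19) - 341)/(341/194 + 31) = ((-1*16 - 190) - 341)/(6355/194) = ((-16 - 190) - 341)*(194/6355) = (-206 - 341)*(194/6355) = -547*194/6355 = -106118/6355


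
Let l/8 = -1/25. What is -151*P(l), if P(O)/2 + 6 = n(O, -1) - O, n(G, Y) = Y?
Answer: 50434/25 ≈ 2017.4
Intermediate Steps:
l = -8/25 (l = 8*(-1/25) = -8/25 ≈ -0.32000)
P(O) = -14 - 2*O (P(O) = -12 + 2*(-1 - O) = -12 + (-2 - 2*O) = -14 - 2*O)
-151*P(l) = -151*(-14 - 2*(-8/25)) = -151*(-14 + 16/25) = -151*(-334/25) = 50434/25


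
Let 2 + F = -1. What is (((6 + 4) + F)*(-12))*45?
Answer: -3780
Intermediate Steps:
F = -3 (F = -2 - 1 = -3)
(((6 + 4) + F)*(-12))*45 = (((6 + 4) - 3)*(-12))*45 = ((10 - 3)*(-12))*45 = (7*(-12))*45 = -84*45 = -3780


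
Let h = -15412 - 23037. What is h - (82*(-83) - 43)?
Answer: -31600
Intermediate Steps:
h = -38449
h - (82*(-83) - 43) = -38449 - (82*(-83) - 43) = -38449 - (-6806 - 43) = -38449 - 1*(-6849) = -38449 + 6849 = -31600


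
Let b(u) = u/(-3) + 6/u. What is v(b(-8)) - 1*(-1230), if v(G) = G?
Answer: 14783/12 ≈ 1231.9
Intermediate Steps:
b(u) = 6/u - u/3 (b(u) = u*(-⅓) + 6/u = -u/3 + 6/u = 6/u - u/3)
v(b(-8)) - 1*(-1230) = (6/(-8) - ⅓*(-8)) - 1*(-1230) = (6*(-⅛) + 8/3) + 1230 = (-¾ + 8/3) + 1230 = 23/12 + 1230 = 14783/12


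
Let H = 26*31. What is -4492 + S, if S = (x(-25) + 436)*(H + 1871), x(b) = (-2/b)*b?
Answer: 1157326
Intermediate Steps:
x(b) = -2
H = 806
S = 1161818 (S = (-2 + 436)*(806 + 1871) = 434*2677 = 1161818)
-4492 + S = -4492 + 1161818 = 1157326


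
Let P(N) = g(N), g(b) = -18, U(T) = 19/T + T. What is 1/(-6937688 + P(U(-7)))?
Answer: -1/6937706 ≈ -1.4414e-7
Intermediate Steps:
U(T) = T + 19/T
P(N) = -18
1/(-6937688 + P(U(-7))) = 1/(-6937688 - 18) = 1/(-6937706) = -1/6937706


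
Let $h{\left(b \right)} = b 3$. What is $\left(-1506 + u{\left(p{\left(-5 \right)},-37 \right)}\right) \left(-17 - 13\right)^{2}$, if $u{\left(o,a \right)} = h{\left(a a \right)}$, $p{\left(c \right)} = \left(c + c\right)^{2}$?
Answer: $2340900$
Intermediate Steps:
$p{\left(c \right)} = 4 c^{2}$ ($p{\left(c \right)} = \left(2 c\right)^{2} = 4 c^{2}$)
$h{\left(b \right)} = 3 b$
$u{\left(o,a \right)} = 3 a^{2}$ ($u{\left(o,a \right)} = 3 a a = 3 a^{2}$)
$\left(-1506 + u{\left(p{\left(-5 \right)},-37 \right)}\right) \left(-17 - 13\right)^{2} = \left(-1506 + 3 \left(-37\right)^{2}\right) \left(-17 - 13\right)^{2} = \left(-1506 + 3 \cdot 1369\right) \left(-30\right)^{2} = \left(-1506 + 4107\right) 900 = 2601 \cdot 900 = 2340900$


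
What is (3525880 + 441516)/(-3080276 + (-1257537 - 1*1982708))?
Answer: -3967396/6320521 ≈ -0.62770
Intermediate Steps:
(3525880 + 441516)/(-3080276 + (-1257537 - 1*1982708)) = 3967396/(-3080276 + (-1257537 - 1982708)) = 3967396/(-3080276 - 3240245) = 3967396/(-6320521) = 3967396*(-1/6320521) = -3967396/6320521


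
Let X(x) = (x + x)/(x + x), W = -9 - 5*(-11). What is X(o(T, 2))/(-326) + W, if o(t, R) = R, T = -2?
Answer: 14995/326 ≈ 45.997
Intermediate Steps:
W = 46 (W = -9 + 55 = 46)
X(x) = 1 (X(x) = (2*x)/((2*x)) = (2*x)*(1/(2*x)) = 1)
X(o(T, 2))/(-326) + W = 1/(-326) + 46 = 1*(-1/326) + 46 = -1/326 + 46 = 14995/326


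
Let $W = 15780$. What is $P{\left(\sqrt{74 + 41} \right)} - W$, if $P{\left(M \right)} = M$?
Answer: $-15780 + \sqrt{115} \approx -15769.0$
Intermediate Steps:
$P{\left(\sqrt{74 + 41} \right)} - W = \sqrt{74 + 41} - 15780 = \sqrt{115} - 15780 = -15780 + \sqrt{115}$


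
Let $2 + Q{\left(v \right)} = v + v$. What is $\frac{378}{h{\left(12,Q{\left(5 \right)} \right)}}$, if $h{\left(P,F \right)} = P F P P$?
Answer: $\frac{7}{256} \approx 0.027344$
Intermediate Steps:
$Q{\left(v \right)} = -2 + 2 v$ ($Q{\left(v \right)} = -2 + \left(v + v\right) = -2 + 2 v$)
$h{\left(P,F \right)} = F P^{3}$ ($h{\left(P,F \right)} = F P P^{2} = F P^{3}$)
$\frac{378}{h{\left(12,Q{\left(5 \right)} \right)}} = \frac{378}{\left(-2 + 2 \cdot 5\right) 12^{3}} = \frac{378}{\left(-2 + 10\right) 1728} = \frac{378}{8 \cdot 1728} = \frac{378}{13824} = 378 \cdot \frac{1}{13824} = \frac{7}{256}$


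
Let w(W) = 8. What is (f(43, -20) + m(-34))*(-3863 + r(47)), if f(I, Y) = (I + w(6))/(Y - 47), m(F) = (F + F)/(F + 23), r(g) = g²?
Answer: -6607730/737 ≈ -8965.7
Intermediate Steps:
m(F) = 2*F/(23 + F) (m(F) = (2*F)/(23 + F) = 2*F/(23 + F))
f(I, Y) = (8 + I)/(-47 + Y) (f(I, Y) = (I + 8)/(Y - 47) = (8 + I)/(-47 + Y))
(f(43, -20) + m(-34))*(-3863 + r(47)) = ((8 + 43)/(-47 - 20) + 2*(-34)/(23 - 34))*(-3863 + 47²) = (51/(-67) + 2*(-34)/(-11))*(-3863 + 2209) = (-1/67*51 + 2*(-34)*(-1/11))*(-1654) = (-51/67 + 68/11)*(-1654) = (3995/737)*(-1654) = -6607730/737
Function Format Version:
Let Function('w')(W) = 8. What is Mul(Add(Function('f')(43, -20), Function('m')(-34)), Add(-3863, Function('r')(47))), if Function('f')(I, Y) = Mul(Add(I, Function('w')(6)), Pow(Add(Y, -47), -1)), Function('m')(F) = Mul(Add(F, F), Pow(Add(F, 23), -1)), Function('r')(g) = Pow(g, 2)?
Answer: Rational(-6607730, 737) ≈ -8965.7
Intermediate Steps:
Function('m')(F) = Mul(2, F, Pow(Add(23, F), -1)) (Function('m')(F) = Mul(Mul(2, F), Pow(Add(23, F), -1)) = Mul(2, F, Pow(Add(23, F), -1)))
Function('f')(I, Y) = Mul(Pow(Add(-47, Y), -1), Add(8, I)) (Function('f')(I, Y) = Mul(Add(I, 8), Pow(Add(Y, -47), -1)) = Mul(Add(8, I), Pow(Add(-47, Y), -1)) = Mul(Pow(Add(-47, Y), -1), Add(8, I)))
Mul(Add(Function('f')(43, -20), Function('m')(-34)), Add(-3863, Function('r')(47))) = Mul(Add(Mul(Pow(Add(-47, -20), -1), Add(8, 43)), Mul(2, -34, Pow(Add(23, -34), -1))), Add(-3863, Pow(47, 2))) = Mul(Add(Mul(Pow(-67, -1), 51), Mul(2, -34, Pow(-11, -1))), Add(-3863, 2209)) = Mul(Add(Mul(Rational(-1, 67), 51), Mul(2, -34, Rational(-1, 11))), -1654) = Mul(Add(Rational(-51, 67), Rational(68, 11)), -1654) = Mul(Rational(3995, 737), -1654) = Rational(-6607730, 737)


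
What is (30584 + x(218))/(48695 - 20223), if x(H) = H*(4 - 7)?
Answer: 14965/14236 ≈ 1.0512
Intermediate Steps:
x(H) = -3*H (x(H) = H*(-3) = -3*H)
(30584 + x(218))/(48695 - 20223) = (30584 - 3*218)/(48695 - 20223) = (30584 - 654)/28472 = 29930*(1/28472) = 14965/14236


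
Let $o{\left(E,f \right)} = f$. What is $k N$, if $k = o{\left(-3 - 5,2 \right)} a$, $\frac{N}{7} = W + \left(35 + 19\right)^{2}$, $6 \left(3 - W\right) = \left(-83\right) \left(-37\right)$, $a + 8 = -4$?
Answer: $-404404$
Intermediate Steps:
$a = -12$ ($a = -8 - 4 = -12$)
$W = - \frac{3053}{6}$ ($W = 3 - \frac{\left(-83\right) \left(-37\right)}{6} = 3 - \frac{3071}{6} = - \frac{3053}{6} \approx -508.83$)
$N = \frac{101101}{6}$ ($N = 7 \left(- \frac{3053}{6} + \left(35 + 19\right)^{2}\right) = 7 \left(- \frac{3053}{6} + 54^{2}\right) = 7 \left(- \frac{3053}{6} + 2916\right) = 7 \cdot \frac{14443}{6} = \frac{101101}{6} \approx 16850.0$)
$k = -24$ ($k = 2 \left(-12\right) = -24$)
$k N = \left(-24\right) \frac{101101}{6} = -404404$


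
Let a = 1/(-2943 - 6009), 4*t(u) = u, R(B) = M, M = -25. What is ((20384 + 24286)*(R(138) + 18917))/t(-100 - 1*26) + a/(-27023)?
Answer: -45366472356936313/1693369272 ≈ -2.6791e+7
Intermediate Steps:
R(B) = -25
t(u) = u/4
a = -1/8952 (a = 1/(-8952) = -1/8952 ≈ -0.00011171)
((20384 + 24286)*(R(138) + 18917))/t(-100 - 1*26) + a/(-27023) = ((20384 + 24286)*(-25 + 18917))/(((-100 - 1*26)/4)) - 1/8952/(-27023) = (44670*18892)/(((-100 - 26)/4)) - 1/8952*(-1/27023) = 843905640/(((¼)*(-126))) + 1/241909896 = 843905640/(-63/2) + 1/241909896 = 843905640*(-2/63) + 1/241909896 = -562603760/21 + 1/241909896 = -45366472356936313/1693369272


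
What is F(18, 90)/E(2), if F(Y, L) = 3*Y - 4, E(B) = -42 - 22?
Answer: -25/32 ≈ -0.78125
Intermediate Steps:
E(B) = -64
F(Y, L) = -4 + 3*Y
F(18, 90)/E(2) = (-4 + 3*18)/(-64) = (-4 + 54)*(-1/64) = 50*(-1/64) = -25/32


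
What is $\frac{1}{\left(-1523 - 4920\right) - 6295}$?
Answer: $- \frac{1}{12738} \approx -7.8505 \cdot 10^{-5}$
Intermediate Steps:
$\frac{1}{\left(-1523 - 4920\right) - 6295} = \frac{1}{-6443 - 6295} = \frac{1}{-12738} = - \frac{1}{12738}$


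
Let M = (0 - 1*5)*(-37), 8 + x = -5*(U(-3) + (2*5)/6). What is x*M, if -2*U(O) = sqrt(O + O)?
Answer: -9065/3 + 925*I*sqrt(6)/2 ≈ -3021.7 + 1132.9*I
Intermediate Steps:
U(O) = -sqrt(2)*sqrt(O)/2 (U(O) = -sqrt(O + O)/2 = -sqrt(2)*sqrt(O)/2)
x = -49/3 + 5*I*sqrt(6)/2 (x = -8 - 5*(-sqrt(2)*sqrt(-3)/2 + (2*5)/6) = -8 - 5*(-sqrt(2)*I*sqrt(3)/2 + 10*(1/6)) = -8 - 5*(-I*sqrt(6)/2 + 5/3) = -8 - 5*(5/3 - I*sqrt(6)/2) = -8 + (-25/3 + 5*I*sqrt(6)/2) = -49/3 + 5*I*sqrt(6)/2 ≈ -16.333 + 6.1237*I)
M = 185 (M = (0 - 5)*(-37) = -5*(-37) = 185)
x*M = (-49/3 + 5*I*sqrt(6)/2)*185 = -9065/3 + 925*I*sqrt(6)/2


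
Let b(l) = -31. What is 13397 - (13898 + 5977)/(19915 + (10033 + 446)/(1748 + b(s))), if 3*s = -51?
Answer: 458204016623/34204534 ≈ 13396.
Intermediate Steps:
s = -17 (s = (⅓)*(-51) = -17)
13397 - (13898 + 5977)/(19915 + (10033 + 446)/(1748 + b(s))) = 13397 - (13898 + 5977)/(19915 + (10033 + 446)/(1748 - 31)) = 13397 - 19875/(19915 + 10479/1717) = 13397 - 19875/34204534/1717 = 13397 - 19875*1717/34204534 = 13397 - 1*34125375/34204534 = 13397 - 34125375/34204534 = 458204016623/34204534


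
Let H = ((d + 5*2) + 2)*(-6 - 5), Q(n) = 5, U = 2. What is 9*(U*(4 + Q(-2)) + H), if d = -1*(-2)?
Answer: -1224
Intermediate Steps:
d = 2
H = -154 (H = ((2 + 5*2) + 2)*(-6 - 5) = ((2 + 10) + 2)*(-11) = (12 + 2)*(-11) = 14*(-11) = -154)
9*(U*(4 + Q(-2)) + H) = 9*(2*(4 + 5) - 154) = 9*(2*9 - 154) = 9*(18 - 154) = 9*(-136) = -1224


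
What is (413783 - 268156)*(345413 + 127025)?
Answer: 68799728626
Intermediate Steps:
(413783 - 268156)*(345413 + 127025) = 145627*472438 = 68799728626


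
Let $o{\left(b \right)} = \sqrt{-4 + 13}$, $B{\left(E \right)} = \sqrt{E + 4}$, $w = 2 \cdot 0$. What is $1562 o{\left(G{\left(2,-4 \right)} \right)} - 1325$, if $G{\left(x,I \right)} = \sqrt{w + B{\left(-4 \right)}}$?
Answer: $3361$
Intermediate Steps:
$w = 0$
$B{\left(E \right)} = \sqrt{4 + E}$
$G{\left(x,I \right)} = 0$ ($G{\left(x,I \right)} = \sqrt{0 + \sqrt{4 - 4}} = \sqrt{0 + \sqrt{0}} = \sqrt{0 + 0} = \sqrt{0} = 0$)
$o{\left(b \right)} = 3$ ($o{\left(b \right)} = \sqrt{9} = 3$)
$1562 o{\left(G{\left(2,-4 \right)} \right)} - 1325 = 1562 \cdot 3 - 1325 = 4686 - 1325 = 3361$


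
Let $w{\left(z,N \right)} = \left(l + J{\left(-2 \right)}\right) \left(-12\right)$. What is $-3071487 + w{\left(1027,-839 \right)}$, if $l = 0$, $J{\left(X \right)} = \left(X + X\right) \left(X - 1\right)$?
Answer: $-3071631$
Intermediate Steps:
$J{\left(X \right)} = 2 X \left(-1 + X\right)$
$w{\left(z,N \right)} = -144$ ($w{\left(z,N \right)} = \left(0 + 2 \left(-2\right) \left(-1 - 2\right)\right) \left(-12\right) = \left(0 + 2 \left(-2\right) \left(-3\right)\right) \left(-12\right) = \left(0 + 12\right) \left(-12\right) = 12 \left(-12\right) = -144$)
$-3071487 + w{\left(1027,-839 \right)} = -3071487 - 144 = -3071631$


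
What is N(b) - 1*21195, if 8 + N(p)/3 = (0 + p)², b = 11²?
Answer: 22704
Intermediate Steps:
b = 121
N(p) = -24 + 3*p² (N(p) = -24 + 3*(0 + p)² = -24 + 3*p²)
N(b) - 1*21195 = (-24 + 3*121²) - 1*21195 = (-24 + 3*14641) - 21195 = (-24 + 43923) - 21195 = 43899 - 21195 = 22704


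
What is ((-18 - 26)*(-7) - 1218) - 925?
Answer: -1835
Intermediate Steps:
((-18 - 26)*(-7) - 1218) - 925 = (-44*(-7) - 1218) - 925 = (308 - 1218) - 925 = -910 - 925 = -1835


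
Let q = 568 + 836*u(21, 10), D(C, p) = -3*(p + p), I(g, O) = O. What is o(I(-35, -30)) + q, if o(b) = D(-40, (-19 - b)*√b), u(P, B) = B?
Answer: 8928 - 66*I*√30 ≈ 8928.0 - 361.5*I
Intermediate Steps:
D(C, p) = -6*p
o(b) = -6*√b*(-19 - b) (o(b) = -6*(-19 - b)*√b = -6*√b*(-19 - b))
q = 8928 (q = 568 + 836*10 = 568 + 8360 = 8928)
o(I(-35, -30)) + q = 6*√(-30)*(19 - 30) + 8928 = 6*(I*√30)*(-11) + 8928 = -66*I*√30 + 8928 = 8928 - 66*I*√30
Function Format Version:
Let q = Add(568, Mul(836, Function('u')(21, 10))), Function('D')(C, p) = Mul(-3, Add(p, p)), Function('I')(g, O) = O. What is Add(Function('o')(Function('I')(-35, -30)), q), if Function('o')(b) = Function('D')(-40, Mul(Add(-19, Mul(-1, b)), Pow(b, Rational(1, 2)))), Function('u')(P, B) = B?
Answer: Add(8928, Mul(-66, I, Pow(30, Rational(1, 2)))) ≈ Add(8928.0, Mul(-361.50, I))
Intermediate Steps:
Function('D')(C, p) = Mul(-6, p) (Function('D')(C, p) = Mul(-3, Mul(2, p)) = Mul(-6, p))
Function('o')(b) = Mul(-6, Pow(b, Rational(1, 2)), Add(-19, Mul(-1, b))) (Function('o')(b) = Mul(-6, Mul(Add(-19, Mul(-1, b)), Pow(b, Rational(1, 2)))) = Mul(-6, Mul(Pow(b, Rational(1, 2)), Add(-19, Mul(-1, b)))) = Mul(-6, Pow(b, Rational(1, 2)), Add(-19, Mul(-1, b))))
q = 8928 (q = Add(568, Mul(836, 10)) = Add(568, 8360) = 8928)
Add(Function('o')(Function('I')(-35, -30)), q) = Add(Mul(6, Pow(-30, Rational(1, 2)), Add(19, -30)), 8928) = Add(Mul(6, Mul(I, Pow(30, Rational(1, 2))), -11), 8928) = Add(Mul(-66, I, Pow(30, Rational(1, 2))), 8928) = Add(8928, Mul(-66, I, Pow(30, Rational(1, 2))))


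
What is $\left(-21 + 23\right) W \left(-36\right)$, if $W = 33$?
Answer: $-2376$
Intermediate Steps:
$\left(-21 + 23\right) W \left(-36\right) = \left(-21 + 23\right) 33 \left(-36\right) = 2 \cdot 33 \left(-36\right) = 66 \left(-36\right) = -2376$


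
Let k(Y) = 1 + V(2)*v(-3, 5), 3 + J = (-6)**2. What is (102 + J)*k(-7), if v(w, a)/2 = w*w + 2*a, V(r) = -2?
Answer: -10125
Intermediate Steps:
v(w, a) = 2*w**2 + 4*a (v(w, a) = 2*(w*w + 2*a) = 2*(w**2 + 2*a) = 2*w**2 + 4*a)
J = 33 (J = -3 + (-6)**2 = -3 + 36 = 33)
k(Y) = -75 (k(Y) = 1 - 2*(2*(-3)**2 + 4*5) = 1 - 2*(2*9 + 20) = 1 - 2*(18 + 20) = 1 - 2*38 = 1 - 76 = -75)
(102 + J)*k(-7) = (102 + 33)*(-75) = 135*(-75) = -10125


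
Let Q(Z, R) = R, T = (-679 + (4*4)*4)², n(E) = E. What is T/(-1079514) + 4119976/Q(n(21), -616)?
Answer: -8825009441/1319406 ≈ -6688.6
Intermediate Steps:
T = 378225 (T = (-679 + 16*4)² = (-679 + 64)² = (-615)² = 378225)
T/(-1079514) + 4119976/Q(n(21), -616) = 378225/(-1079514) + 4119976/(-616) = 378225*(-1/1079514) + 4119976*(-1/616) = -42025/119946 - 73571/11 = -8825009441/1319406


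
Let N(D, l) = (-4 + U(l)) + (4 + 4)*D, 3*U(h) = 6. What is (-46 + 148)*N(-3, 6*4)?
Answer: -2652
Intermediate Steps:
U(h) = 2 (U(h) = (⅓)*6 = 2)
N(D, l) = -2 + 8*D (N(D, l) = (-4 + 2) + (4 + 4)*D = -2 + 8*D)
(-46 + 148)*N(-3, 6*4) = (-46 + 148)*(-2 + 8*(-3)) = 102*(-2 - 24) = 102*(-26) = -2652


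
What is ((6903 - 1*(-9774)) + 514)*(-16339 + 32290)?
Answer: 274213641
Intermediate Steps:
((6903 - 1*(-9774)) + 514)*(-16339 + 32290) = ((6903 + 9774) + 514)*15951 = (16677 + 514)*15951 = 17191*15951 = 274213641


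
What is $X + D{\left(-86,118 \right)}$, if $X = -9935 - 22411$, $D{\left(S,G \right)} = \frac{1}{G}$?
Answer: $- \frac{3816827}{118} \approx -32346.0$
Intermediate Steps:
$X = -32346$
$X + D{\left(-86,118 \right)} = -32346 + \frac{1}{118} = - \frac{3816827}{118}$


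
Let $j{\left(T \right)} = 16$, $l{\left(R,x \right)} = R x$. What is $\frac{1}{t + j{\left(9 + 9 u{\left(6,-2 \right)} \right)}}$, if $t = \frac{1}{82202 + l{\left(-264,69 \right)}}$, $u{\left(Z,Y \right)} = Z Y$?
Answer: $\frac{63986}{1023777} \approx 0.0625$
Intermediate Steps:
$u{\left(Z,Y \right)} = Y Z$
$t = \frac{1}{63986}$ ($t = \frac{1}{82202 - 18216} = \frac{1}{63986} \approx 1.5628 \cdot 10^{-5}$)
$\frac{1}{t + j{\left(9 + 9 u{\left(6,-2 \right)} \right)}} = \frac{1}{\frac{1}{63986} + 16} = \frac{1}{\frac{1023777}{63986}} = \frac{63986}{1023777}$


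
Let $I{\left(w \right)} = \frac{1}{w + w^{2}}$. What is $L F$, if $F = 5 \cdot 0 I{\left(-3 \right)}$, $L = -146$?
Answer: $0$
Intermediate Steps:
$F = 0$ ($F = 5 \cdot 0 \frac{1}{\left(-3\right) \left(1 - 3\right)} = 0 \left(- \frac{1}{3 \left(-2\right)}\right) = 0 \left(\left(- \frac{1}{3}\right) \left(- \frac{1}{2}\right)\right) = 0 \cdot \frac{1}{6} = 0$)
$L F = \left(-146\right) 0 = 0$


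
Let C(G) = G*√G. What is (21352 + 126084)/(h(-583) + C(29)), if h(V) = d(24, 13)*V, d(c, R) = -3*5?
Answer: 322331955/19112659 - 1068911*√29/19112659 ≈ 16.564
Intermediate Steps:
d(c, R) = -15
h(V) = -15*V
C(G) = G^(3/2)
(21352 + 126084)/(h(-583) + C(29)) = (21352 + 126084)/(-15*(-583) + 29^(3/2)) = 147436/(8745 + 29*√29)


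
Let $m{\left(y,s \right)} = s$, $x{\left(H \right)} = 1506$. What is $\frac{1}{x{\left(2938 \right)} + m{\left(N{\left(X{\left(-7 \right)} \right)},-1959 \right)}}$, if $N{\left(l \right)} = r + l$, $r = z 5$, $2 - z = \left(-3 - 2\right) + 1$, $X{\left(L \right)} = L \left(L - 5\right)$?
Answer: $- \frac{1}{453} \approx -0.0022075$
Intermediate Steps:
$X{\left(L \right)} = L \left(-5 + L\right)$
$z = 6$ ($z = 2 - \left(\left(-3 - 2\right) + 1\right) = 2 - \left(-5 + 1\right) = 2 - -4 = 2 + 4 = 6$)
$r = 30$ ($r = 6 \cdot 5 = 30$)
$N{\left(l \right)} = 30 + l$
$\frac{1}{x{\left(2938 \right)} + m{\left(N{\left(X{\left(-7 \right)} \right)},-1959 \right)}} = \frac{1}{1506 - 1959} = \frac{1}{-453} = - \frac{1}{453}$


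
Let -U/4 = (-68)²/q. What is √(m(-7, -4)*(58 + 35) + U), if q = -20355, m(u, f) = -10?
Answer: I*√384946717170/20355 ≈ 30.481*I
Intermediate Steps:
U = 18496/20355 (U = -4*(-68)²/(-20355) = -18496*(-1)/20355 = -4*(-4624/20355) = 18496/20355 ≈ 0.90867)
√(m(-7, -4)*(58 + 35) + U) = √(-10*(58 + 35) + 18496/20355) = √(-10*93 + 18496/20355) = √(-930 + 18496/20355) = √(-18911654/20355) = I*√384946717170/20355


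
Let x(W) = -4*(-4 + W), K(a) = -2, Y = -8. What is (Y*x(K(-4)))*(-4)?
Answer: 768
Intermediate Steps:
x(W) = 16 - 4*W
(Y*x(K(-4)))*(-4) = -8*(16 - 4*(-2))*(-4) = -8*(16 + 8)*(-4) = -8*24*(-4) = -192*(-4) = 768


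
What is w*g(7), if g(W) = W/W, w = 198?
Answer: 198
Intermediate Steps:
g(W) = 1
w*g(7) = 198*1 = 198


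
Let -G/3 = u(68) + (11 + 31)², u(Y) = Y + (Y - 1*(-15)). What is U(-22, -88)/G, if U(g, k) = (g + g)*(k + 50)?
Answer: -1672/5745 ≈ -0.29104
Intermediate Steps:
u(Y) = 15 + 2*Y (u(Y) = Y + (Y + 15) = Y + (15 + Y) = 15 + 2*Y)
U(g, k) = 2*g*(50 + k) (U(g, k) = (2*g)*(50 + k) = 2*g*(50 + k))
G = -5745 (G = -3*((15 + 2*68) + (11 + 31)²) = -3*((15 + 136) + 42²) = -3*(151 + 1764) = -3*1915 = -5745)
U(-22, -88)/G = (2*(-22)*(50 - 88))/(-5745) = (2*(-22)*(-38))*(-1/5745) = 1672*(-1/5745) = -1672/5745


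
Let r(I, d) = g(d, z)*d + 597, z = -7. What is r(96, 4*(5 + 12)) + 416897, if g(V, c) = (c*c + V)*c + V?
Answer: 366426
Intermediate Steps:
g(V, c) = V + c*(V + c²) (g(V, c) = (c² + V)*c + V = (V + c²)*c + V = c*(V + c²) + V = V + c*(V + c²))
r(I, d) = 597 + d*(-343 - 6*d) (r(I, d) = (d + (-7)³ + d*(-7))*d + 597 = (d - 343 - 7*d)*d + 597 = (-343 - 6*d)*d + 597 = d*(-343 - 6*d) + 597 = 597 + d*(-343 - 6*d))
r(96, 4*(5 + 12)) + 416897 = (597 - 4*(5 + 12)*(343 + 6*(4*(5 + 12)))) + 416897 = (597 - 4*17*(343 + 6*(4*17))) + 416897 = (597 - 1*68*(343 + 6*68)) + 416897 = (597 - 1*68*(343 + 408)) + 416897 = (597 - 1*68*751) + 416897 = (597 - 51068) + 416897 = -50471 + 416897 = 366426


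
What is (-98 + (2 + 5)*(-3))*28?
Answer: -3332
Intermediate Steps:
(-98 + (2 + 5)*(-3))*28 = (-98 + 7*(-3))*28 = (-98 - 21)*28 = -119*28 = -3332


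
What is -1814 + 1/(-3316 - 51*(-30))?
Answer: -3239805/1786 ≈ -1814.0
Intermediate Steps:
-1814 + 1/(-3316 - 51*(-30)) = -1814 + 1/(-3316 + 1530) = -1814 + 1/(-1786) = -1814 - 1/1786 = -3239805/1786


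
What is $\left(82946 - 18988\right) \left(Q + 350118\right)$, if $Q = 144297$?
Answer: $31621794570$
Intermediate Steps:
$\left(82946 - 18988\right) \left(Q + 350118\right) = \left(82946 - 18988\right) \left(144297 + 350118\right) = 63958 \cdot 494415 = 31621794570$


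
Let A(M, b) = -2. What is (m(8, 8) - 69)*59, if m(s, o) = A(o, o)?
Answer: -4189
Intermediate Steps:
m(s, o) = -2
(m(8, 8) - 69)*59 = (-2 - 69)*59 = -71*59 = -4189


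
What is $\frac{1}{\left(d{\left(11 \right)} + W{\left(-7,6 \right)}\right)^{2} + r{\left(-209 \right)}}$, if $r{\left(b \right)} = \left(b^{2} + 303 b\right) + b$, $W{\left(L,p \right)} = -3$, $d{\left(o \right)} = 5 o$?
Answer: $- \frac{1}{17151} \approx -5.8306 \cdot 10^{-5}$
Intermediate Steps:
$r{\left(b \right)} = b^{2} + 304 b$
$\frac{1}{\left(d{\left(11 \right)} + W{\left(-7,6 \right)}\right)^{2} + r{\left(-209 \right)}} = \frac{1}{\left(5 \cdot 11 - 3\right)^{2} - 209 \left(304 - 209\right)} = \frac{1}{\left(55 - 3\right)^{2} - 19855} = \frac{1}{52^{2} - 19855} = \frac{1}{2704 - 19855} = \frac{1}{-17151} = - \frac{1}{17151}$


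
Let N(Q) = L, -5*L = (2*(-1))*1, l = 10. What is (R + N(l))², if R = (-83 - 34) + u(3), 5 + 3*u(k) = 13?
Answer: 2920681/225 ≈ 12981.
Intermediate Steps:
u(k) = 8/3 (u(k) = -5/3 + (⅓)*13 = -5/3 + 13/3 = 8/3)
L = ⅖ (L = -2*(-1)/5 = -(-2)/5 = -⅕*(-2) = ⅖ ≈ 0.40000)
R = -343/3 (R = (-83 - 34) + 8/3 = -117 + 8/3 = -343/3 ≈ -114.33)
N(Q) = ⅖
(R + N(l))² = (-343/3 + ⅖)² = (-1709/15)² = 2920681/225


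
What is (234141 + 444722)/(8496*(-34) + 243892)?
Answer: -678863/44972 ≈ -15.095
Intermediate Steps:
(234141 + 444722)/(8496*(-34) + 243892) = 678863/(-288864 + 243892) = 678863/(-44972) = 678863*(-1/44972) = -678863/44972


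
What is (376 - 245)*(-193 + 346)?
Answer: 20043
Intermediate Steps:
(376 - 245)*(-193 + 346) = 131*153 = 20043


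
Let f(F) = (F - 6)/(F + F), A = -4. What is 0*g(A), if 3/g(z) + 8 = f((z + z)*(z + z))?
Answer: 0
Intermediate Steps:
f(F) = (-6 + F)/(2*F) (f(F) = (-6 + F)/((2*F)) = (-6 + F)*(1/(2*F)) = (-6 + F)/(2*F))
g(z) = 3/(-8 + (-6 + 4*z²)/(8*z²)) (g(z) = 3/(-8 + (-6 + (z + z)*(z + z))/(2*(((z + z)*(z + z))))) = 3/(-8 + (-6 + (2*z)*(2*z))/(2*(((2*z)*(2*z))))) = 3/(-8 + (-6 + 4*z²)/(2*((4*z²)))) = 3/(-8 + (1/(4*z²))*(-6 + 4*z²)/2) = 3/(-8 + (-6 + 4*z²)/(8*z²)))
0*g(A) = 0*(-4*(-4)²/(1 + 10*(-4)²)) = 0*(-4*16/(1 + 10*16)) = 0*(-4*16/(1 + 160)) = 0*(-4*16/161) = 0*(-4*16*1/161) = 0*(-64/161) = 0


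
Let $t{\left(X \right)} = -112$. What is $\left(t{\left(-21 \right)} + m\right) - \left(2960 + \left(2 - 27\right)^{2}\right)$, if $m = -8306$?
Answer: $-12003$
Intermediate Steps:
$\left(t{\left(-21 \right)} + m\right) - \left(2960 + \left(2 - 27\right)^{2}\right) = \left(-112 - 8306\right) - \left(2960 + \left(2 - 27\right)^{2}\right) = -8418 - 3585 = -12003$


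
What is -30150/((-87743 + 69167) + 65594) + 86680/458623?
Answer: -443271055/980160737 ≈ -0.45224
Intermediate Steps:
-30150/((-87743 + 69167) + 65594) + 86680/458623 = -30150/(-18576 + 65594) + 86680*(1/458623) = -30150/47018 + 7880/41693 = -30150*1/47018 + 7880/41693 = -15075/23509 + 7880/41693 = -443271055/980160737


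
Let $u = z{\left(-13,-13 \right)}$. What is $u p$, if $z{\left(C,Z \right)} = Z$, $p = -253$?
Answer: $3289$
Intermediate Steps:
$u = -13$
$u p = \left(-13\right) \left(-253\right) = 3289$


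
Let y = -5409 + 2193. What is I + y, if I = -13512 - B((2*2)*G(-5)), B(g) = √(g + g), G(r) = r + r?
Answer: -16728 - 4*I*√5 ≈ -16728.0 - 8.9443*I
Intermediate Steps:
y = -3216
G(r) = 2*r
B(g) = √2*√g (B(g) = √(2*g) = √2*√g)
I = -13512 - 4*I*√5 (I = -13512 - √2*√((2*2)*(2*(-5))) = -13512 - √2*√(4*(-10)) = -13512 - √2*√(-40) = -13512 - √2*2*I*√10 = -13512 - 4*I*√5 ≈ -13512.0 - 8.9443*I)
I + y = (-13512 - 4*I*√5) - 3216 = -16728 - 4*I*√5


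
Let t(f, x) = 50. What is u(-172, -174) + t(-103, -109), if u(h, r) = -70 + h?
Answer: -192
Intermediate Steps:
u(-172, -174) + t(-103, -109) = (-70 - 172) + 50 = -242 + 50 = -192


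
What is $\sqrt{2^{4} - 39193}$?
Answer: $3 i \sqrt{4353} \approx 197.93 i$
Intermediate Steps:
$\sqrt{2^{4} - 39193} = \sqrt{16 - 39193} = \sqrt{-39177} = 3 i \sqrt{4353}$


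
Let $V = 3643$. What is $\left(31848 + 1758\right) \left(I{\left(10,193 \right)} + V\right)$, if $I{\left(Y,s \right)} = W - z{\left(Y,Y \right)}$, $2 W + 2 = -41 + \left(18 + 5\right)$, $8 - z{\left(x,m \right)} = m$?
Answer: $122157810$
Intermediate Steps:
$z{\left(x,m \right)} = 8 - m$
$W = -10$ ($W = -1 + \frac{-41 + \left(18 + 5\right)}{2} = -1 + \frac{-41 + 23}{2} = -1 + \frac{1}{2} \left(-18\right) = -1 - 9 = -10$)
$I{\left(Y,s \right)} = -18 + Y$ ($I{\left(Y,s \right)} = -10 - \left(8 - Y\right) = -10 + \left(-8 + Y\right) = -18 + Y$)
$\left(31848 + 1758\right) \left(I{\left(10,193 \right)} + V\right) = \left(31848 + 1758\right) \left(\left(-18 + 10\right) + 3643\right) = 33606 \left(-8 + 3643\right) = 33606 \cdot 3635 = 122157810$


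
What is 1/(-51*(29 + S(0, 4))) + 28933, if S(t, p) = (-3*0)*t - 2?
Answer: 39840740/1377 ≈ 28933.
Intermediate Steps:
S(t, p) = -2 (S(t, p) = 0*t - 2 = 0 - 2 = -2)
1/(-51*(29 + S(0, 4))) + 28933 = 1/(-51*(29 - 2)) + 28933 = 1/(-51*27) + 28933 = 1/(-1377) + 28933 = -1/1377 + 28933 = 39840740/1377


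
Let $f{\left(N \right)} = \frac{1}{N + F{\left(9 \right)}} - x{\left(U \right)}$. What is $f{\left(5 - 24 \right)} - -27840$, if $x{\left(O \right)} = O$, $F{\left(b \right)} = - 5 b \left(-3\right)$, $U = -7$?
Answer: $\frac{3230253}{116} \approx 27847.0$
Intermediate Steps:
$F{\left(b \right)} = 15 b$
$f{\left(N \right)} = 7 + \frac{1}{135 + N}$ ($f{\left(N \right)} = \frac{1}{N + 15 \cdot 9} - -7 = \frac{1}{N + 135} + 7 = \frac{1}{135 + N} + 7 = 7 + \frac{1}{135 + N}$)
$f{\left(5 - 24 \right)} - -27840 = \frac{946 + 7 \left(5 - 24\right)}{135 + \left(5 - 24\right)} - -27840 = \frac{946 + 7 \left(5 - 24\right)}{135 + \left(5 - 24\right)} + 27840 = \frac{946 + 7 \left(-19\right)}{135 - 19} + 27840 = \frac{946 - 133}{116} + 27840 = \frac{1}{116} \cdot 813 + 27840 = \frac{813}{116} + 27840 = \frac{3230253}{116}$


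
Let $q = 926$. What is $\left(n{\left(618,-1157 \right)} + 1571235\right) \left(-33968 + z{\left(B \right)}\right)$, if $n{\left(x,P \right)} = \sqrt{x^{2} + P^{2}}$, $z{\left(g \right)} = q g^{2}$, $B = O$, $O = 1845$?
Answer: $4952679130819770 + 3152093182 \sqrt{1720573} \approx 4.9568 \cdot 10^{15}$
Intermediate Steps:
$B = 1845$
$z{\left(g \right)} = 926 g^{2}$
$n{\left(x,P \right)} = \sqrt{P^{2} + x^{2}}$
$\left(n{\left(618,-1157 \right)} + 1571235\right) \left(-33968 + z{\left(B \right)}\right) = \left(\sqrt{\left(-1157\right)^{2} + 618^{2}} + 1571235\right) \left(-33968 + 926 \cdot 1845^{2}\right) = \left(\sqrt{1338649 + 381924} + 1571235\right) \left(-33968 + 926 \cdot 3404025\right) = \left(\sqrt{1720573} + 1571235\right) \left(-33968 + 3152127150\right) = \left(1571235 + \sqrt{1720573}\right) 3152093182 = 4952679130819770 + 3152093182 \sqrt{1720573}$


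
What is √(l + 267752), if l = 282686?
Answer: √550438 ≈ 741.92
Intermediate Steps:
√(l + 267752) = √(282686 + 267752) = √550438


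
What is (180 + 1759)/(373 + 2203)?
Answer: 277/368 ≈ 0.75272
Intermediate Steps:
(180 + 1759)/(373 + 2203) = 1939/2576 = 1939*(1/2576) = 277/368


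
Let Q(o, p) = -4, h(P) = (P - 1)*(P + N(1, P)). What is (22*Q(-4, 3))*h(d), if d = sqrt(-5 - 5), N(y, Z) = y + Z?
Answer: 1848 + 88*I*sqrt(10) ≈ 1848.0 + 278.28*I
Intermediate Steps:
N(y, Z) = Z + y
d = I*sqrt(10) (d = sqrt(-10) = I*sqrt(10) ≈ 3.1623*I)
h(P) = (1 + 2*P)*(-1 + P) (h(P) = (P - 1)*(P + (P + 1)) = (-1 + P)*(P + (1 + P)) = (-1 + P)*(1 + 2*P) = (1 + 2*P)*(-1 + P))
(22*Q(-4, 3))*h(d) = (22*(-4))*(-1 - I*sqrt(10) + 2*(I*sqrt(10))**2) = -88*(-1 - I*sqrt(10) + 2*(-10)) = -88*(-1 - I*sqrt(10) - 20) = -88*(-21 - I*sqrt(10)) = 1848 + 88*I*sqrt(10)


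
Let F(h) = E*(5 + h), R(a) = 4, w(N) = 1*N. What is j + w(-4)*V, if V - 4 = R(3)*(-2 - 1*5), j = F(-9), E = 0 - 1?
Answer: 100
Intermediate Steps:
E = -1
w(N) = N
F(h) = -5 - h (F(h) = -(5 + h) = -5 - h)
j = 4 (j = -5 - 1*(-9) = -5 + 9 = 4)
V = -24 (V = 4 + 4*(-2 - 1*5) = 4 + 4*(-2 - 5) = 4 + 4*(-7) = 4 - 28 = -24)
j + w(-4)*V = 4 - 4*(-24) = 4 + 96 = 100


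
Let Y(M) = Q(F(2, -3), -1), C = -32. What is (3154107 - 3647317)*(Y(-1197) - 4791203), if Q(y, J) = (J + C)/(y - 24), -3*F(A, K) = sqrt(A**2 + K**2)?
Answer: 12219427481157850/5171 + 48827790*sqrt(13)/5171 ≈ 2.3631e+12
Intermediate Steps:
F(A, K) = -sqrt(A**2 + K**2)/3
Q(y, J) = (-32 + J)/(-24 + y) (Q(y, J) = (J - 32)/(y - 24) = (-32 + J)/(-24 + y))
Y(M) = -33/(-24 - sqrt(13)/3) (Y(M) = (-32 - 1)/(-24 - sqrt(2**2 + (-3)**2)/3) = -33/(-24 - sqrt(4 + 9)/3) = -33/(-24 - sqrt(13)/3))
(3154107 - 3647317)*(Y(-1197) - 4791203) = (3154107 - 3647317)*((7128/5171 - 99*sqrt(13)/5171) - 4791203) = -493210*(-24775303585/5171 - 99*sqrt(13)/5171) = 12219427481157850/5171 + 48827790*sqrt(13)/5171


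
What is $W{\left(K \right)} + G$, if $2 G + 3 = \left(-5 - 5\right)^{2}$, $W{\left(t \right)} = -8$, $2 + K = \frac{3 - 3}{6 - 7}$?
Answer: $\frac{81}{2} \approx 40.5$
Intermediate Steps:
$K = -2$ ($K = -2 + \frac{3 - 3}{6 - 7} = -2 + \frac{0}{-1} = -2 + 0 \left(-1\right) = -2 + 0 = -2$)
$G = \frac{97}{2}$ ($G = - \frac{3}{2} + \frac{\left(-5 - 5\right)^{2}}{2} = - \frac{3}{2} + \frac{\left(-10\right)^{2}}{2} = - \frac{3}{2} + \frac{1}{2} \cdot 100 = - \frac{3}{2} + 50 = \frac{97}{2} \approx 48.5$)
$W{\left(K \right)} + G = -8 + \frac{97}{2} = \frac{81}{2}$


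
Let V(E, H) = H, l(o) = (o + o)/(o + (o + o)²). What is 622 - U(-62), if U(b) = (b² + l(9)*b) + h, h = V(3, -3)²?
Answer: -119423/37 ≈ -3227.6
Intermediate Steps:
l(o) = 2*o/(o + 4*o²) (l(o) = (2*o)/(o + (2*o)²) = (2*o)/(o + 4*o²) = 2*o/(o + 4*o²))
h = 9 (h = (-3)² = 9)
U(b) = 9 + b² + 2*b/37 (U(b) = (b² + (2/(1 + 4*9))*b) + 9 = (b² + (2/(1 + 36))*b) + 9 = (b² + (2/37)*b) + 9 = (b² + (2*(1/37))*b) + 9 = (b² + 2*b/37) + 9 = 9 + b² + 2*b/37)
622 - U(-62) = 622 - (9 + (-62)² + (2/37)*(-62)) = 622 - (9 + 3844 - 124/37) = 622 - 1*142437/37 = 622 - 142437/37 = -119423/37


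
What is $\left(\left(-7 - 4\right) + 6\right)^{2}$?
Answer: $25$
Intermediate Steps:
$\left(\left(-7 - 4\right) + 6\right)^{2} = \left(-11 + 6\right)^{2} = \left(-5\right)^{2} = 25$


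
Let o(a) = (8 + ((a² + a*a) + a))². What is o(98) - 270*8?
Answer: 373028436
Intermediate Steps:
o(a) = (8 + a + 2*a²)² (o(a) = (8 + ((a² + a²) + a))² = (8 + (2*a² + a))² = (8 + (a + 2*a²))² = (8 + a + 2*a²)²)
o(98) - 270*8 = (8 + 98 + 2*98²)² - 270*8 = (8 + 98 + 2*9604)² - 1*2160 = (8 + 98 + 19208)² - 2160 = 19314² - 2160 = 373030596 - 2160 = 373028436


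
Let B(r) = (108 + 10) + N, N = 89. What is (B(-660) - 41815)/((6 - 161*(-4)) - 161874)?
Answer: 743/2879 ≈ 0.25808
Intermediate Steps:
B(r) = 207 (B(r) = (108 + 10) + 89 = 118 + 89 = 207)
(B(-660) - 41815)/((6 - 161*(-4)) - 161874) = (207 - 41815)/((6 - 161*(-4)) - 161874) = -41608/((6 + 644) - 161874) = -41608/(650 - 161874) = -41608/(-161224) = -41608*(-1/161224) = 743/2879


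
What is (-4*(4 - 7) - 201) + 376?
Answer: 187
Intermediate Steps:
(-4*(4 - 7) - 201) + 376 = (-4*(-3) - 201) + 376 = (12 - 201) + 376 = -189 + 376 = 187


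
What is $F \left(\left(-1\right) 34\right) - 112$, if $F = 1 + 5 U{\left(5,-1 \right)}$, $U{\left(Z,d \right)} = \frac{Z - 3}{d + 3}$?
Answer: $-316$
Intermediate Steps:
$U{\left(Z,d \right)} = \frac{-3 + Z}{3 + d}$
$F = 6$ ($F = 1 + 5 \frac{-3 + 5}{3 - 1} = 1 + 5 \cdot \frac{1}{2} \cdot 2 = 1 + 5 \cdot 1 = 1 + 5 = 6$)
$F \left(\left(-1\right) 34\right) - 112 = 6 \left(\left(-1\right) 34\right) - 112 = 6 \left(-34\right) - 112 = -204 - 112 = -316$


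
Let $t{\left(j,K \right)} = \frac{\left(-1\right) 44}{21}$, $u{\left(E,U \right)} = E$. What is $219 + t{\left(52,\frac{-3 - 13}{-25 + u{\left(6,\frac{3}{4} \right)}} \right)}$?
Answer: $\frac{4555}{21} \approx 216.9$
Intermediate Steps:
$t{\left(j,K \right)} = - \frac{44}{21}$ ($t{\left(j,K \right)} = \left(-44\right) \frac{1}{21} = - \frac{44}{21}$)
$219 + t{\left(52,\frac{-3 - 13}{-25 + u{\left(6,\frac{3}{4} \right)}} \right)} = 219 - \frac{44}{21} = \frac{4555}{21}$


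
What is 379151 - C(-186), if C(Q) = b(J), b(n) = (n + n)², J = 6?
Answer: 379007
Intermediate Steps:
b(n) = 4*n² (b(n) = (2*n)² = 4*n²)
C(Q) = 144 (C(Q) = 4*6² = 4*36 = 144)
379151 - C(-186) = 379151 - 1*144 = 379151 - 144 = 379007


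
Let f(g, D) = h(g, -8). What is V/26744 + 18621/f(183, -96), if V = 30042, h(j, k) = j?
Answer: 83916285/815692 ≈ 102.88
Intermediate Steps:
f(g, D) = g
V/26744 + 18621/f(183, -96) = 30042/26744 + 18621/183 = 30042*(1/26744) + 18621*(1/183) = 15021/13372 + 6207/61 = 83916285/815692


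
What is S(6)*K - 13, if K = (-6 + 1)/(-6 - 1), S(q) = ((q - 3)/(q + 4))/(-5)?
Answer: -913/70 ≈ -13.043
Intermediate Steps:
S(q) = -(-3 + q)/(5*(4 + q)) (S(q) = ((-3 + q)/(4 + q))*(-⅕) = -(-3 + q)/(5*(4 + q)))
K = 5/7 (K = -5/(-7) = -5*(-⅐) = 5/7 ≈ 0.71429)
S(6)*K - 13 = ((3 - 1*6)/(5*(4 + 6)))*(5/7) - 13 = ((⅕)*(3 - 6)/10)*(5/7) - 13 = ((⅕)*(⅒)*(-3))*(5/7) - 13 = -3/50*5/7 - 13 = -3/70 - 13 = -913/70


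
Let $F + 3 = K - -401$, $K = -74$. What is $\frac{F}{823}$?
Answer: $\frac{324}{823} \approx 0.39368$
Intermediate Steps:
$F = 324$ ($F = -3 - -327 = -3 + \left(-74 + 401\right) = -3 + 327 = 324$)
$\frac{F}{823} = \frac{324}{823}$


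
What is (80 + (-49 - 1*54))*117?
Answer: -2691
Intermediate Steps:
(80 + (-49 - 1*54))*117 = (80 + (-49 - 54))*117 = (80 - 103)*117 = -23*117 = -2691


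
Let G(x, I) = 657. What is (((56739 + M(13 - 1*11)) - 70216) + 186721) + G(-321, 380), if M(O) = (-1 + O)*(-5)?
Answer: 173896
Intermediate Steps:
M(O) = 5 - 5*O
(((56739 + M(13 - 1*11)) - 70216) + 186721) + G(-321, 380) = (((56739 + (5 - 5*(13 - 1*11))) - 70216) + 186721) + 657 = (((56739 + (5 - 5*(13 - 11))) - 70216) + 186721) + 657 = (((56739 + (5 - 5*2)) - 70216) + 186721) + 657 = (((56739 + (5 - 10)) - 70216) + 186721) + 657 = (((56739 - 5) - 70216) + 186721) + 657 = ((56734 - 70216) + 186721) + 657 = (-13482 + 186721) + 657 = 173239 + 657 = 173896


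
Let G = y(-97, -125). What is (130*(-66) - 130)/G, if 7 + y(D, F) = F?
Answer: 4355/66 ≈ 65.985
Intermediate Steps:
y(D, F) = -7 + F
G = -132 (G = -7 - 125 = -132)
(130*(-66) - 130)/G = (130*(-66) - 130)/(-132) = (-8580 - 130)*(-1/132) = -8710*(-1/132) = 4355/66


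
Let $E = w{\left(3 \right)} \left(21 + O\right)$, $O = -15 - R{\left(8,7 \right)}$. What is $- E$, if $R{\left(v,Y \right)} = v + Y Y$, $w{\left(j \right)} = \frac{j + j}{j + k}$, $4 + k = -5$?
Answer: $-51$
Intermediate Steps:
$k = -9$ ($k = -4 - 5 = -9$)
$w{\left(j \right)} = \frac{2 j}{-9 + j}$ ($w{\left(j \right)} = \frac{j + j}{j - 9} = \frac{2 j}{-9 + j}$)
$R{\left(v,Y \right)} = v + Y^{2}$
$O = -72$ ($O = -15 - \left(8 + 7^{2}\right) = -15 - \left(8 + 49\right) = -15 - 57 = -72$)
$E = 51$ ($E = 2 \cdot 3 \frac{1}{-9 + 3} \left(21 - 72\right) = 2 \cdot 3 \frac{1}{-6} \left(-51\right) = 2 \cdot 3 \left(- \frac{1}{6}\right) \left(-51\right) = \left(-1\right) \left(-51\right) = 51$)
$- E = \left(-1\right) 51 = -51$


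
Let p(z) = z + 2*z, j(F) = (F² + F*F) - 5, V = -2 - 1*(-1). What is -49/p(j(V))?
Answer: 49/9 ≈ 5.4444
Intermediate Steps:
V = -1 (V = -2 + 1 = -1)
j(F) = -5 + 2*F² (j(F) = (F² + F²) - 5 = 2*F² - 5 = -5 + 2*F²)
p(z) = 3*z
-49/p(j(V)) = -49*1/(3*(-5 + 2*(-1)²)) = -49*1/(3*(-5 + 2*1)) = -49*1/(3*(-5 + 2)) = -49/(3*(-3)) = -49/(-9) = -49*(-⅑) = 49/9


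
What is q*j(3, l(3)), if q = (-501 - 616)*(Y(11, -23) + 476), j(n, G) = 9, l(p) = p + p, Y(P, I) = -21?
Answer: -4574115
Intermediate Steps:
l(p) = 2*p
q = -508235 (q = (-501 - 616)*(-21 + 476) = -1117*455 = -508235)
q*j(3, l(3)) = -508235*9 = -4574115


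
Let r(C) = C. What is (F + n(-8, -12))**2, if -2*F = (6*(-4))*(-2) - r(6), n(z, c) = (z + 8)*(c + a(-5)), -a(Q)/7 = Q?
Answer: 441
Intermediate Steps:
a(Q) = -7*Q
n(z, c) = (8 + z)*(35 + c) (n(z, c) = (z + 8)*(c - 7*(-5)) = (8 + z)*(c + 35) = (8 + z)*(35 + c))
F = -21 (F = -((6*(-4))*(-2) - 1*6)/2 = -(-24*(-2) - 6)/2 = -(48 - 6)/2 = -1/2*42 = -21)
(F + n(-8, -12))**2 = (-21 + (280 + 8*(-12) + 35*(-8) - 12*(-8)))**2 = (-21 + (280 - 96 - 280 + 96))**2 = (-21 + 0)**2 = (-21)**2 = 441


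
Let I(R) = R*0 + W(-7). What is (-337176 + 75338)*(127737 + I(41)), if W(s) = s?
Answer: -33444567740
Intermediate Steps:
I(R) = -7 (I(R) = R*0 - 7 = 0 - 7 = -7)
(-337176 + 75338)*(127737 + I(41)) = (-337176 + 75338)*(127737 - 7) = -261838*127730 = -33444567740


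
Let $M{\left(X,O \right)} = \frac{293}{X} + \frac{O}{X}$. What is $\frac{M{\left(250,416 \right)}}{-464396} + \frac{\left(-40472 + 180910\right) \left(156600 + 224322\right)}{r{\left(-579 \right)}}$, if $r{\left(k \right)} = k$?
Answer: $- \frac{2070274420478724837}{22407107000} \approx -9.2394 \cdot 10^{7}$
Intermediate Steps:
$\frac{M{\left(250,416 \right)}}{-464396} + \frac{\left(-40472 + 180910\right) \left(156600 + 224322\right)}{r{\left(-579 \right)}} = \frac{\frac{1}{250} \left(293 + 416\right)}{-464396} + \frac{\left(-40472 + 180910\right) \left(156600 + 224322\right)}{-579} = \frac{1}{250} \cdot 709 \left(- \frac{1}{464396}\right) + 140438 \cdot 380922 \left(- \frac{1}{579}\right) = \frac{709}{250} \left(- \frac{1}{464396}\right) + 53495923836 \left(- \frac{1}{579}\right) = - \frac{709}{116099000} - \frac{17831974612}{193} = - \frac{2070274420478724837}{22407107000}$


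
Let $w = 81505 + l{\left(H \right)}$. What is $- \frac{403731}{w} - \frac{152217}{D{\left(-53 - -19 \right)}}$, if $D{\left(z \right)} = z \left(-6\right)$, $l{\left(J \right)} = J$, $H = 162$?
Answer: $- \frac{4171155621}{5553356} \approx -751.11$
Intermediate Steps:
$D{\left(z \right)} = - 6 z$
$w = 81667$ ($w = 81505 + 162 = 81667$)
$- \frac{403731}{w} - \frac{152217}{D{\left(-53 - -19 \right)}} = - \frac{403731}{81667} - \frac{152217}{\left(-6\right) \left(-53 - -19\right)} = \left(-403731\right) \frac{1}{81667} - \frac{152217}{\left(-6\right) \left(-53 + 19\right)} = - \frac{403731}{81667} - \frac{152217}{\left(-6\right) \left(-34\right)} = - \frac{403731}{81667} - \frac{152217}{204} = - \frac{403731}{81667} - \frac{50739}{68} = - \frac{4171155621}{5553356}$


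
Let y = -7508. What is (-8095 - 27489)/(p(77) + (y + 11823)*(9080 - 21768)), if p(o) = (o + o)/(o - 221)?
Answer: 2562048/3941907917 ≈ 0.00064995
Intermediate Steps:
p(o) = 2*o/(-221 + o) (p(o) = (2*o)/(-221 + o) = 2*o/(-221 + o))
(-8095 - 27489)/(p(77) + (y + 11823)*(9080 - 21768)) = (-8095 - 27489)/(2*77/(-221 + 77) + (-7508 + 11823)*(9080 - 21768)) = -35584/(2*77/(-144) + 4315*(-12688)) = -35584/(2*77*(-1/144) - 54748720) = -35584/(-77/72 - 54748720) = -35584/(-3941907917/72) = -35584*(-72/3941907917) = 2562048/3941907917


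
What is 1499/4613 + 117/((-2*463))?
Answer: 848353/4271638 ≈ 0.19860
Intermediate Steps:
1499/4613 + 117/((-2*463)) = 1499*(1/4613) + 117/(-926) = 1499/4613 + 117*(-1/926) = 1499/4613 - 117/926 = 848353/4271638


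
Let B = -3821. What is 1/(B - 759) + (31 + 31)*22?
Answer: 6247119/4580 ≈ 1364.0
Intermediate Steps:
1/(B - 759) + (31 + 31)*22 = 1/(-3821 - 759) + (31 + 31)*22 = 1/(-4580) + 62*22 = -1/4580 + 1364 = 6247119/4580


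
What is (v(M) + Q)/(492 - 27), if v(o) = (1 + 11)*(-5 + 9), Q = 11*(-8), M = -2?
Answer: -8/93 ≈ -0.086022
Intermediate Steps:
Q = -88
v(o) = 48 (v(o) = 12*4 = 48)
(v(M) + Q)/(492 - 27) = (48 - 88)/(492 - 27) = -40/465 = -40*1/465 = -8/93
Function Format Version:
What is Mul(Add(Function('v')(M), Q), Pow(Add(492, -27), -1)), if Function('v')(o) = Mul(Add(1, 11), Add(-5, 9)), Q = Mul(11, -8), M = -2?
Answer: Rational(-8, 93) ≈ -0.086022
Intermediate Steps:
Q = -88
Function('v')(o) = 48 (Function('v')(o) = Mul(12, 4) = 48)
Mul(Add(Function('v')(M), Q), Pow(Add(492, -27), -1)) = Mul(Add(48, -88), Pow(Add(492, -27), -1)) = Mul(-40, Pow(465, -1)) = Mul(-40, Rational(1, 465)) = Rational(-8, 93)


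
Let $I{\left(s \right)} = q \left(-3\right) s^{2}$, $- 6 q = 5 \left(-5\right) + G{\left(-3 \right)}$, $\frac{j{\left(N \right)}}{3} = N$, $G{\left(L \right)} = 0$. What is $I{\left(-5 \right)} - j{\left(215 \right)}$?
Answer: $- \frac{1915}{2} \approx -957.5$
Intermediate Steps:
$j{\left(N \right)} = 3 N$
$q = \frac{25}{6}$ ($q = - \frac{5 \left(-5\right) + 0}{6} = - \frac{-25 + 0}{6} = \left(- \frac{1}{6}\right) \left(-25\right) = \frac{25}{6} \approx 4.1667$)
$I{\left(s \right)} = - \frac{25 s^{2}}{2}$ ($I{\left(s \right)} = \frac{25}{6} \left(-3\right) s^{2} = - \frac{25 s^{2}}{2}$)
$I{\left(-5 \right)} - j{\left(215 \right)} = - \frac{25 \left(-5\right)^{2}}{2} - 3 \cdot 215 = \left(- \frac{25}{2}\right) 25 - 645 = - \frac{625}{2} - 645 = - \frac{1915}{2}$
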